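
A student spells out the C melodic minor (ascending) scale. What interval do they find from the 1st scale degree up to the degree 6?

C melodic minor: C D Eb F G A B.
1st scale degree = C; degree 6 = A.
From C to A is 9 semitones, exactly the major sixth.

M6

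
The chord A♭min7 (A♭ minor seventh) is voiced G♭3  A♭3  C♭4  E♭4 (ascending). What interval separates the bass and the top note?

The outer voices are G♭3 and E♭4.
G♭ up to E♭ spans 6 letter names and 9 semitones — a major sixth.

M6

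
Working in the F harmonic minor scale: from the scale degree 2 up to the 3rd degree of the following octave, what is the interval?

minor ninth

The scale runs F G Ab Bb C Db E.
That puts G below Ab.
G up to Ab is 13 semitones, a half step narrower than a major ninth, so the interval is minor.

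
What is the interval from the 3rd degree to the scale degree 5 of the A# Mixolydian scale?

Spelling the A# Mixolydian scale: A# B# C## D# E# F## G#.
So we need the interval from C## up to E#.
C## up to E# is 3 semitones, a half step narrower than a major third, so the interval is minor.

minor 3rd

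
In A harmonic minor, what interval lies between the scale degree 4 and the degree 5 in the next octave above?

Spelling A harmonic minor: A B C D E F G#.
That puts D below E.
D up to E spans 9 letter names and 14 semitones — a major ninth.

M9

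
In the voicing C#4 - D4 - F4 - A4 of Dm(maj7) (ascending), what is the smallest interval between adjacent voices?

Adjacent intervals: C#4→D4 = minor second; D4→F4 = minor third; F4→A4 = major third.
The smallest is C#4 to D4, a minor second (1 semitone).

minor second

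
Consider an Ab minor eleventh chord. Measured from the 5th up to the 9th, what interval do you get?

Spelling the chord: Ab-Cb-Eb-Gb-Bb-Db.
So we need the interval from Eb up to Bb.
Counting 5 letters and 7 half steps from Eb gives a perfect fifth.

P5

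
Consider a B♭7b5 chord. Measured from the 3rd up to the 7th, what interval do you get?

The chord tones of B♭7b5 (B♭ dominant seventh flat five) are B♭ D F♭ A♭.
So we need the interval from D up to A♭.
D up to A♭ is 6 semitones, a half step narrower than a perfect fifth, so the interval is diminished.

diminished fifth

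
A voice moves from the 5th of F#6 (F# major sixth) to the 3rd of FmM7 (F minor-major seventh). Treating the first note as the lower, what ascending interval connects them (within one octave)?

diminished sixth

F#6 (F# major sixth) has C# as its 5th, and FmM7 (F minor-major seventh) has Ab as its 3rd.
6 letter names make it a sixth; at 7 semitones (a whole step narrower than major) the quality is diminished.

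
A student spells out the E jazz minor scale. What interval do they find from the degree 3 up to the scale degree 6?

augmented fourth

E melodic minor: E F# G A B C# D#.
So we need the interval from G up to C#.
4 letter names make it a fourth; at 6 semitones (a half step wider than perfect) the quality is augmented.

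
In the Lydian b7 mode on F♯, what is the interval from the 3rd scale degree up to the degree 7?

Spelling the Lydian b7 mode on F♯: F♯ G♯ A♯ B♯ C♯ D♯ E.
That puts A♯ below E.
From A♯ to E: 6 semitones over a fifth = diminished.

diminished fifth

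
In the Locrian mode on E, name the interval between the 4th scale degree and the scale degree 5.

minor second

The scale runs E F G A Bb C D.
That puts A below Bb.
2 letter names make it a second; at 1 semitone (a half step narrower than major) the quality is minor.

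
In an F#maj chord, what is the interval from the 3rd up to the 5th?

minor 3rd

F# major: F#, A#, C#.
So we need the interval from A# up to C#.
3 letter names make it a third; at 3 semitones (a half step narrower than major) the quality is minor.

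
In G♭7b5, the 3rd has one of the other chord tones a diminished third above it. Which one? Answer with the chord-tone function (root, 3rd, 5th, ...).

5th

Spelling the chord: G♭, B♭, D𝄫, F♭.
The 3rd is B♭. A diminished third above B♭ is D𝄫.
D𝄫 is the chord's 5th.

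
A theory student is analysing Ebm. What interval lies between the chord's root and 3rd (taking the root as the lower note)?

minor third

Eb- (Eb minor): Eb Gb Bb.
So we need the interval from Eb up to Gb.
From Eb to Gb: 3 semitones over a third = minor.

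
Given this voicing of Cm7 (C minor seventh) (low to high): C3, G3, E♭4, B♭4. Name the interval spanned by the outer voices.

The outer voices are C3 and B♭4.
C up to B♭ is 22 semitones, a half step narrower than a major fourteenth, so the interval is minor.

minor 14th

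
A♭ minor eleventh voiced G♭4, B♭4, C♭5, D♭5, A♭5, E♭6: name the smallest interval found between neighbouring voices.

Adjacent intervals: G♭4→B♭4 = major third; B♭4→C♭5 = minor second; C♭5→D♭5 = major second; D♭5→A♭5 = perfect fifth; A♭5→E♭6 = perfect fifth.
The smallest is B♭4 to C♭5, a minor second (1 semitone).

minor second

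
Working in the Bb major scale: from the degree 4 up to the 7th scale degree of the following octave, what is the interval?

A11

Bb major: Bb C D Eb F G A.
The degree 4 is Eb and the scale degree 7 (up an octave) is A.
From Eb to A: 18 semitones over an eleventh = augmented.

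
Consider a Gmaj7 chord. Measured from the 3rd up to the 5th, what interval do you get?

minor third

GM7 (G major seventh) is spelled G, B, D, F#.
So we need the interval from B up to D.
B up to D is 3 semitones, a half step narrower than a major third, so the interval is minor.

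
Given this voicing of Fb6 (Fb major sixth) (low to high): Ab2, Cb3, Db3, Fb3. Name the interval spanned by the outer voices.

minor sixth

The outer voices are Ab2 and Fb3.
6 letter names make it a sixth; at 8 semitones (a half step narrower than major) the quality is minor.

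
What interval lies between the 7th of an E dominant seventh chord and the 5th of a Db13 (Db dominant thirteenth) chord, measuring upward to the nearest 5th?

d5

E dominant seventh has D as its 7th, and Db13 (Db dominant thirteenth) has Ab as its 5th.
5 letter names make it a fifth; at 6 semitones (a half step narrower than perfect) the quality is diminished.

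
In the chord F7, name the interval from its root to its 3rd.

M3

The chord tones of F7 are F A C E♭.
That puts F below A.
From F to A is 4 semitones, exactly the major third.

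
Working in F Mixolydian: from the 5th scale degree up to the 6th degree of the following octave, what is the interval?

major ninth

Spelling F Mixolydian: F G A Bb C D Eb.
5th scale degree = C; degree 6 (up an octave) = D.
From C to D is 14 semitones, exactly the major ninth.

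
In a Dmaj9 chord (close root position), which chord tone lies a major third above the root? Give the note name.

F#

Spelling the chord: D, F♯, A, C♯, E.
The root is D. A major third above D is F♯.
F♯ is the chord's 3rd.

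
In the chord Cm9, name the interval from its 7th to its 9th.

Spelling the chord: C-Eb-G-Bb-D.
The 7th is Bb and the 9th is D.
From Bb to D is 4 semitones, exactly the major third.

major third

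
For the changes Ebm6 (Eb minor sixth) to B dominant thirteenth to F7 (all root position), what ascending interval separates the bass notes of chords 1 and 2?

The roots are Eb and B.
5 letter names make it a fifth; at 8 semitones (a half step wider than perfect) the quality is augmented.

augmented fifth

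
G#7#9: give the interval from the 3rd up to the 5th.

G#7#9 is spelled G#–B#–D#–F#–A##.
So we need the interval from B# up to D#.
From B# to D#: 3 semitones over a third = minor.

minor 3rd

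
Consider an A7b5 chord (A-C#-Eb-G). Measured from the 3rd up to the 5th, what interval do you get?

So we need the interval from C# up to Eb.
C# up to Eb is 2 semitones, a whole step narrower than a major third, so the interval is diminished.

diminished 3rd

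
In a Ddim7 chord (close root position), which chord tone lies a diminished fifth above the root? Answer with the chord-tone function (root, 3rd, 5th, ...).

5th

Ddim7 (D diminished seventh) is spelled D–F–Ab–Cb.
The root is D. A diminished fifth above D is Ab.
Ab is the chord's 5th.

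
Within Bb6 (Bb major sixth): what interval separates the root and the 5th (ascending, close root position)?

perfect 5th

Bb6 (Bb major sixth) is spelled Bb D F G.
Root = Bb; 5th = F.
Bb up to F spans 5 letter names and 7 semitones — a perfect fifth.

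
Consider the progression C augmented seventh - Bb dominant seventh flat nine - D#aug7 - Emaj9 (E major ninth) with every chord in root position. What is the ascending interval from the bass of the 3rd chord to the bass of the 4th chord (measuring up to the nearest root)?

The roots are D# and E.
From D# to E: 1 semitone over a second = minor.

minor 2nd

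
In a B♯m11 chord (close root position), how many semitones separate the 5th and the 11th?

10

The chord tones of B♯m11 are B♯, D♯, F𝄪, A♯, C𝄪, E♯.
F𝄪 to E♯ is a minor seventh: 10 semitones.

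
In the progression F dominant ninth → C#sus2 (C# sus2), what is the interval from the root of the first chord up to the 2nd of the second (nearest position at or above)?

augmented sixth

The root of F dominant ninth is F; the 2nd of C#sus2 (C# sus2) is D#.
6 letter names make it a sixth; at 10 semitones (a half step wider than major) the quality is augmented.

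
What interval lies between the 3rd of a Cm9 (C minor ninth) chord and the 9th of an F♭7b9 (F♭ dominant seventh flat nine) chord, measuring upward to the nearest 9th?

Cm9 (C minor ninth) has E♭ as its 3rd, and F♭7b9 (F♭ dominant seventh flat nine) has G𝄫 as its 9th.
From E♭ to G𝄫: 2 semitones over a third = diminished.

diminished third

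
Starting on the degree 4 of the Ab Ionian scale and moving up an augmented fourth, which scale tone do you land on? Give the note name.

G

The scale is Ab Bb C Db Eb F G.
The degree 4 is Db; an augmented fourth above that is G — scale degree 7.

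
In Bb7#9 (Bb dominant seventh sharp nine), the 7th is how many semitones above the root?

The chord tones of Bb7#9 are Bb-D-F-Ab-C#.
Bb to Ab is a minor seventh: 10 semitones.

10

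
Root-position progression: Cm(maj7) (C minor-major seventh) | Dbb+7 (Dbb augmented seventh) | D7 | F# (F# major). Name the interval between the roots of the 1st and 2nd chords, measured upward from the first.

diminished 2nd

The roots are C and Dbb.
C up to Dbb is 0 semitones, a whole step narrower than a major second, so the interval is diminished.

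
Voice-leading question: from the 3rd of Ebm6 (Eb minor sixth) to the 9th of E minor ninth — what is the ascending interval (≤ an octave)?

The 3rd of Ebm6 (Eb minor sixth) is Gb; the 9th of E minor ninth is F#.
From Gb to F#: 12 semitones over a seventh = augmented.

augmented seventh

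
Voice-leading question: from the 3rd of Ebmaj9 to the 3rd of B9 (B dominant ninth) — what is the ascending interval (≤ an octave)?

A5

The 3rd of Ebmaj9 is G; the 3rd of B9 (B dominant ninth) is D#.
G up to D# is 8 semitones, a half step wider than a perfect fifth, so the interval is augmented.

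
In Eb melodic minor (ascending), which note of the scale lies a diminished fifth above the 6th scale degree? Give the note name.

The scale is Eb F Gb Ab Bb C D.
The 6th scale degree is C; a diminished fifth above that is Gb — scale degree 3.

Gb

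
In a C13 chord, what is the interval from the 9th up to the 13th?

The chord tones of C13 are C E G B♭ D A.
The 9th is D and the 13th is A.
D up to A spans 5 letter names and 7 semitones — a perfect fifth.

perfect 5th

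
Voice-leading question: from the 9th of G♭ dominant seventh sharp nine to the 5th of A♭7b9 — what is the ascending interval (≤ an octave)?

diminished fifth

G♭ dominant seventh sharp nine has A as its 9th, and A♭7b9 has E♭ as its 5th.
A up to E♭ is 6 semitones, a half step narrower than a perfect fifth, so the interval is diminished.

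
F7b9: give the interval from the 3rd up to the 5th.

minor third

The chord tones of F7b9 are F, A, C, E♭, G♭.
3rd = A; 5th = C.
From A to C: 3 semitones over a third = minor.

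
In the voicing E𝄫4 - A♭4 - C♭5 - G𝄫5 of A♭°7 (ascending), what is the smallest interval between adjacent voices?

minor third

Adjacent intervals: E𝄫4→A♭4 = augmented fourth; A♭4→C♭5 = minor third; C♭5→G𝄫5 = diminished fifth.
The smallest is A♭4 to C♭5, a minor third (3 semitones).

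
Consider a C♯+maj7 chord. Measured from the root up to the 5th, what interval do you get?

Spelling the chord: C♯, E♯, G𝄪, B♯.
Root = C♯; 5th = G𝄪.
5 letter names make it a fifth; at 8 semitones (a half step wider than perfect) the quality is augmented.

augmented fifth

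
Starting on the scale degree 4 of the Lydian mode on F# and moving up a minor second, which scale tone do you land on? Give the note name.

The scale is F# G# A# B# C# D# E#.
The scale degree 4 is B#; a minor second above that is C# — scale degree 5.

C#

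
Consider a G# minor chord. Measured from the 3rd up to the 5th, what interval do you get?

G# minor is spelled G# B D#.
3rd = B; 5th = D#.
From B to D# is 4 semitones, exactly the major third.

major third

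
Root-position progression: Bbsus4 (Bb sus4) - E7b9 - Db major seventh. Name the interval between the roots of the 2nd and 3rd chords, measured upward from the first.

diminished seventh

The roots are E and Db.
E up to Db is 9 semitones, a whole step narrower than a major seventh, so the interval is diminished.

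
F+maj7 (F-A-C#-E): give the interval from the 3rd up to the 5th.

The 3rd is A and the 5th is C#.
From A to C# is 4 semitones, exactly the major third.

major third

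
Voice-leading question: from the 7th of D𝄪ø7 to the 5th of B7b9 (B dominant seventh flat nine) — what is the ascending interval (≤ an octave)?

diminished 4th

The 7th of D𝄪ø7 is C𝄪; the 5th of B7b9 (B dominant seventh flat nine) is F♯.
C𝄪 up to F♯ is 4 semitones, a half step narrower than a perfect fourth, so the interval is diminished.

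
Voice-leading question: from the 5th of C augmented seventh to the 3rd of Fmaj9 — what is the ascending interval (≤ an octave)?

C augmented seventh has G# as its 5th, and Fmaj9 has A as its 3rd.
From G# to A: 1 semitone over a second = minor.

minor second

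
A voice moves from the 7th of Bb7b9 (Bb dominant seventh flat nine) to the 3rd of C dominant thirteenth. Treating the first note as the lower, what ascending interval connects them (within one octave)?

Bb7b9 (Bb dominant seventh flat nine) has Ab as its 7th, and C dominant thirteenth has E as its 3rd.
Ab up to E is 8 semitones, a half step wider than a perfect fifth, so the interval is augmented.

augmented fifth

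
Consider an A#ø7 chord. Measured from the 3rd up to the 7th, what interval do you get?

perfect fifth

A# half-diminished seventh is spelled A#–C#–E–G#.
So we need the interval from C# up to G#.
Counting 5 letters and 7 half steps from C# gives a perfect fifth.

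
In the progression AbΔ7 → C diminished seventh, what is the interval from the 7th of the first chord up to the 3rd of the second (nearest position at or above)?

The 7th of AbΔ7 is G; the 3rd of C diminished seventh is Eb.
From G to Eb: 8 semitones over a sixth = minor.

minor 6th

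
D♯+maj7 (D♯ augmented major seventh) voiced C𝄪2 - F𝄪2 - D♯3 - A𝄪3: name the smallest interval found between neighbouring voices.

perfect fourth

Adjacent intervals: C𝄪2→F𝄪2 = perfect fourth; F𝄪2→D♯3 = minor sixth; D♯3→A𝄪3 = augmented fifth.
The smallest is C𝄪2 to F𝄪2, a perfect fourth (5 semitones).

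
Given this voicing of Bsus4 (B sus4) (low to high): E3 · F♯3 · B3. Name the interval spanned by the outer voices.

The outer voices are E3 and B3.
Counting 5 letters and 7 half steps from E gives a perfect fifth.

perfect fifth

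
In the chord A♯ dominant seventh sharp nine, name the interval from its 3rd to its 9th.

Spelling the chord: A♯, C𝄪, E♯, G♯, B𝄪.
So we need the interval from C𝄪 up to B𝄪.
Counting 7 letters and 11 half steps from C𝄪 gives a major seventh.

major seventh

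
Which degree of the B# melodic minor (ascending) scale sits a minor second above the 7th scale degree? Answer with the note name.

B#

The scale is B# C## D# E# F## G## A##.
The 7th scale degree is A##; a minor second above that is B# — scale degree 1.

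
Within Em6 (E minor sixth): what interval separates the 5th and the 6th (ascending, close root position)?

major second

Em6 (E minor sixth): E G B C#.
5th = B; 6th = C#.
Counting 2 letters and 2 half steps from B gives a major second.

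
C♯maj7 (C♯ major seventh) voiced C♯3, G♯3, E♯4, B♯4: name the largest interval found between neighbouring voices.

Adjacent intervals: C♯3→G♯3 = perfect fifth; G♯3→E♯4 = major sixth; E♯4→B♯4 = perfect fifth.
The largest is G♯3 to E♯4, a major sixth (9 semitones).

major 6th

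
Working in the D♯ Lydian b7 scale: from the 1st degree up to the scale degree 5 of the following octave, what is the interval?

P12

D♯ lydian dominant: D♯ E♯ F𝄪 G𝄪 A♯ B♯ C♯.
So we need the interval from D♯ up to A♯.
D♯ up to A♯ spans 12 letter names and 19 semitones — a perfect twelfth.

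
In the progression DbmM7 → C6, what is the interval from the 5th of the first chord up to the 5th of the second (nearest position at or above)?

The 5th of DbmM7 is Ab; the 5th of C6 is G.
Ab up to G spans 7 letter names and 11 semitones — a major seventh.

major 7th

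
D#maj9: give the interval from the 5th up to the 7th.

M3

D#maj9: D#, F##, A#, C##, E#.
So we need the interval from A# up to C##.
Counting 3 letters and 4 half steps from A# gives a major third.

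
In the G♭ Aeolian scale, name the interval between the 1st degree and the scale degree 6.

minor 6th

G♭ natural minor: G♭ A♭ B𝄫 C♭ D♭ E𝄫 F♭.
So we need the interval from G♭ up to E𝄫.
From G♭ to E𝄫: 8 semitones over a sixth = minor.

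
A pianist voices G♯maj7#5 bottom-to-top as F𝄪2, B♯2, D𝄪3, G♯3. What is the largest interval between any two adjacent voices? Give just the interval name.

perfect fourth

Adjacent intervals: F𝄪2→B♯2 = perfect fourth; B♯2→D𝄪3 = major third; D𝄪3→G♯3 = diminished fourth.
The largest is F𝄪2 to B♯2, a perfect fourth (5 semitones).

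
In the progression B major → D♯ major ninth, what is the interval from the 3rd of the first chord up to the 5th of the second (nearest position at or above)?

The 3rd of B major is D♯; the 5th of D♯ major ninth is A♯.
D♯ up to A♯ spans 5 letter names and 7 semitones — a perfect fifth.

perfect 5th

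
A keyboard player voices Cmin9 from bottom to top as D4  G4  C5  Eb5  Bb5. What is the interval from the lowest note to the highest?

The outer voices are D4 and Bb5.
D up to Bb is 20 semitones, a half step narrower than a major thirteenth, so the interval is minor.

m13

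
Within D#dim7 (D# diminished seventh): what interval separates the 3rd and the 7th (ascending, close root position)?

diminished 5th

D#dim7 is spelled D# F# A C.
That puts F# below C.
5 letter names make it a fifth; at 6 semitones (a half step narrower than perfect) the quality is diminished.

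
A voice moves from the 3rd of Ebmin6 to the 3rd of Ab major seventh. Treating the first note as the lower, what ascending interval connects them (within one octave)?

Ebmin6 has Gb as its 3rd, and Ab major seventh has C as its 3rd.
From Gb to C: 6 semitones over a fourth = augmented.

augmented fourth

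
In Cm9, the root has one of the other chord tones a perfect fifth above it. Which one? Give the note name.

Cmin9 (C minor ninth): C–E♭–G–B♭–D.
The root is C. A perfect fifth above C is G.
G is the chord's 5th.

G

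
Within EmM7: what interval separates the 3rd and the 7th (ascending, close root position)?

augmented 5th

E minor-major seventh: E G B D#.
3rd = G; 7th = D#.
5 letter names make it a fifth; at 8 semitones (a half step wider than perfect) the quality is augmented.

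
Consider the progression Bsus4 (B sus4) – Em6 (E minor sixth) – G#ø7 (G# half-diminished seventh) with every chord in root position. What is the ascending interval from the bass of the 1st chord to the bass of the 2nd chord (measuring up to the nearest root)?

perfect fourth

The roots are B and E.
B up to E spans 4 letter names and 5 semitones — a perfect fourth.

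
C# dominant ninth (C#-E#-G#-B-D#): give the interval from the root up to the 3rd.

That puts C# below E#.
Counting 3 letters and 4 half steps from C# gives a major third.

M3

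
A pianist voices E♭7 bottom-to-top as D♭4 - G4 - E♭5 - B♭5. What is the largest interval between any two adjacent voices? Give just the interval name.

Adjacent intervals: D♭4→G4 = augmented fourth; G4→E♭5 = minor sixth; E♭5→B♭5 = perfect fifth.
The largest is G4 to E♭5, a minor sixth (8 semitones).

minor sixth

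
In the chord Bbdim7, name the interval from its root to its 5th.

diminished fifth

Bbdim7: Bb–Db–Fb–Abb.
The root is Bb and the 5th is Fb.
From Bb to Fb: 6 semitones over a fifth = diminished.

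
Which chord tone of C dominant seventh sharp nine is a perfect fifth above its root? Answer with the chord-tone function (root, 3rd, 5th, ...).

5th

C7#9: C E G Bb D#.
The root is C. A perfect fifth above C is G.
G is the chord's 5th.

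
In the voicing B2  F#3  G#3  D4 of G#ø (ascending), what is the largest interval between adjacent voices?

perfect fifth

Adjacent intervals: B2→F#3 = perfect fifth; F#3→G#3 = major second; G#3→D4 = diminished fifth.
The largest is B2 to F#3, a perfect fifth (7 semitones).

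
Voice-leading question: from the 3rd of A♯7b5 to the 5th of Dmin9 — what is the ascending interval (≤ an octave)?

The 3rd of A♯7b5 is C𝄪; the 5th of Dmin9 is A.
From C𝄪 to A: 7 semitones over a sixth = diminished.

diminished sixth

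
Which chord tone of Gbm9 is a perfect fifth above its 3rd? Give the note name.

Gbmin9 is spelled Gb-Bbb-Db-Fb-Ab.
The 3rd is Bbb. A perfect fifth above Bbb is Fb.
Fb is the chord's 7th.

Fb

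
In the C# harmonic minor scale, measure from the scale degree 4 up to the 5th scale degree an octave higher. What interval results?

The scale runs C# D# E F# G# A B#.
That puts F# below G#.
From F# to G# is 14 semitones, exactly the major ninth.

major ninth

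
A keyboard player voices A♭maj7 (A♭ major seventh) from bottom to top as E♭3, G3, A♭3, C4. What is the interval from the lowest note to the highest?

major sixth

The outer voices are E♭3 and C4.
From E♭ to C is 9 semitones, exactly the major sixth.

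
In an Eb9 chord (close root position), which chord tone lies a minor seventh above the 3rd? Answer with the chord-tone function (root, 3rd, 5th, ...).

9th

The chord tones of Eb9 (Eb dominant ninth) are Eb, G, Bb, Db, F.
The 3rd is G. A minor seventh above G is F.
F is the chord's 9th.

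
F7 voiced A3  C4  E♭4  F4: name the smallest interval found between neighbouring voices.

major second

Adjacent intervals: A3→C4 = minor third; C4→E♭4 = minor third; E♭4→F4 = major second.
The smallest is E♭4 to F4, a major second (2 semitones).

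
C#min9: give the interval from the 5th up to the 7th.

C#min9 is spelled C#, E, G#, B, D#.
The 5th is G# and the 7th is B.
3 letter names make it a third; at 3 semitones (a half step narrower than major) the quality is minor.

minor third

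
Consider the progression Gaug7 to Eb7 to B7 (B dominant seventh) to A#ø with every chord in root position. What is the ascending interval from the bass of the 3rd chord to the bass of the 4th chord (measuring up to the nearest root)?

major seventh

The roots are B and A#.
B up to A# spans 7 letter names and 11 semitones — a major seventh.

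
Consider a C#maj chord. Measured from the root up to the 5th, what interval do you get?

perfect fifth

C# major: C#, E#, G#.
The root is C# and the 5th is G#.
From C# to G# is 7 semitones, exactly the perfect fifth.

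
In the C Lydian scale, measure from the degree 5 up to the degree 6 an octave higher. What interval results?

M9

C lydian: C D E F♯ G A B.
That puts G below A.
G up to A spans 9 letter names and 14 semitones — a major ninth.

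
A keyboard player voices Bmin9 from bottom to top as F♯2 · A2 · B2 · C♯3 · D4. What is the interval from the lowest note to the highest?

minor thirteenth

The outer voices are F♯2 and D4.
From F♯ to D: 20 semitones over a thirteenth = minor.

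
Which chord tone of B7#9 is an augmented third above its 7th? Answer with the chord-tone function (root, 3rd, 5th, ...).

9th

B7#9: B D♯ F♯ A C𝄪.
The 7th is A. An augmented third above A is C𝄪.
C𝄪 is the chord's 9th.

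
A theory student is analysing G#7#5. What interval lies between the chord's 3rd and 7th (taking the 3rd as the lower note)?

The chord tones of G#+7 (G# augmented seventh) are G# B# D## F#.
The 3rd is B# and the 7th is F#.
B# up to F# is 6 semitones, a half step narrower than a perfect fifth, so the interval is diminished.
This 3–7 tritone is the characteristic tension at the heart of the dominant sound.

diminished 5th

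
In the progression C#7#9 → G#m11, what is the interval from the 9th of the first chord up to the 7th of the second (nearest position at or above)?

C#7#9 has D## as its 9th, and G#m11 has F# as its 7th.
3 letter names make it a third; at 2 semitones (a whole step narrower than major) the quality is diminished.

d3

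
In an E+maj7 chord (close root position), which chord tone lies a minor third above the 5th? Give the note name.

Spelling the chord: E G♯ B♯ D♯.
The 5th is B♯. A minor third above B♯ is D♯.
D♯ is the chord's 7th.

D#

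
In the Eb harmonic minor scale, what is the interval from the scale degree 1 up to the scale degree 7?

major seventh

Spelling the Eb harmonic minor scale: Eb F Gb Ab Bb Cb D.
That puts Eb below D.
From Eb to D is 11 semitones, exactly the major seventh.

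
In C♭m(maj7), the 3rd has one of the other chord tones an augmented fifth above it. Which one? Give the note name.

Spelling the chord: C♭, E𝄫, G♭, B♭.
The 3rd is E𝄫. An augmented fifth above E𝄫 is B♭.
B♭ is the chord's 7th.

Bb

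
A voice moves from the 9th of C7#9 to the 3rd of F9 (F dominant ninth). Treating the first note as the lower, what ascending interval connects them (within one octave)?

d5

The 9th of C7#9 is D#; the 3rd of F9 (F dominant ninth) is A.
From D# to A: 6 semitones over a fifth = diminished.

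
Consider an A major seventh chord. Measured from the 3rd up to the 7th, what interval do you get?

perfect 5th

A major seventh is spelled A, C#, E, G#.
So we need the interval from C# up to G#.
From C# to G# is 7 semitones, exactly the perfect fifth.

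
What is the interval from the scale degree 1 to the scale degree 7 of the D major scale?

Spelling the D major scale: D E F# G A B C#.
So we need the interval from D up to C#.
From D to C# is 11 semitones, exactly the major seventh.

major seventh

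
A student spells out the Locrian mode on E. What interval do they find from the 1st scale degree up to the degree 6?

Spelling the Locrian mode on E: E F G A B♭ C D.
So we need the interval from E up to C.
6 letter names make it a sixth; at 8 semitones (a half step narrower than major) the quality is minor.

m6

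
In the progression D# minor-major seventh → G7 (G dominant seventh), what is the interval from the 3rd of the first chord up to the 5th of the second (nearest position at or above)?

D# minor-major seventh has F# as its 3rd, and G7 (G dominant seventh) has D as its 5th.
From F# to D: 8 semitones over a sixth = minor.

minor sixth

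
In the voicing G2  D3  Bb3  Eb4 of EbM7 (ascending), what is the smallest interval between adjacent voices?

Adjacent intervals: G2→D3 = perfect fifth; D3→Bb3 = minor sixth; Bb3→Eb4 = perfect fourth.
The smallest is Bb3 to Eb4, a perfect fourth (5 semitones).

P4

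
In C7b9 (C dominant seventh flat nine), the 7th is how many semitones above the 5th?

3

C7b9: C–E–G–Bb–Db.
G to Bb is a minor third: 3 semitones.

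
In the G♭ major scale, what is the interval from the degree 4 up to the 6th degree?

G♭ major: G♭ A♭ B♭ C♭ D♭ E♭ F.
That puts C♭ below E♭.
C♭ up to E♭ spans 3 letter names and 4 semitones — a major third.

major 3rd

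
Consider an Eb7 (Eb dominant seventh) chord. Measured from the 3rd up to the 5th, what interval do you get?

Eb7 is spelled Eb–G–Bb–Db.
3rd = G; 5th = Bb.
G up to Bb is 3 semitones, a half step narrower than a major third, so the interval is minor.

minor third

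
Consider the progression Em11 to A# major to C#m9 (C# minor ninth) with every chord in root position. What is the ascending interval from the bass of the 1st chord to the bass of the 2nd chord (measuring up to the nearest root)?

augmented fourth

The roots are E and A#.
4 letter names make it a fourth; at 6 semitones (a half step wider than perfect) the quality is augmented.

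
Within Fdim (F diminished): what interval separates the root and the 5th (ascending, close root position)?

Spelling the chord: F, Ab, Cb.
Root = F; 5th = Cb.
5 letter names make it a fifth; at 6 semitones (a half step narrower than perfect) the quality is diminished.

diminished 5th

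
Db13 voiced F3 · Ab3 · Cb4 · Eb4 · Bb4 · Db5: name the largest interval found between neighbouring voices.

perfect 5th

Adjacent intervals: F3→Ab3 = minor third; Ab3→Cb4 = minor third; Cb4→Eb4 = major third; Eb4→Bb4 = perfect fifth; Bb4→Db5 = minor third.
The largest is Eb4 to Bb4, a perfect fifth (7 semitones).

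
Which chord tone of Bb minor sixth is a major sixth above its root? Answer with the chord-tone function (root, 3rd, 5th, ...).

6th

Bbmin6 (Bb minor sixth) is spelled Bb Db F G.
The root is Bb. A major sixth above Bb is G.
G is the chord's 6th.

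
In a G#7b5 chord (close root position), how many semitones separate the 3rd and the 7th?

G#7b5 (G# dominant seventh flat five) is spelled G#–B#–D–F#.
B# to F# is a diminished fifth: 6 semitones.

6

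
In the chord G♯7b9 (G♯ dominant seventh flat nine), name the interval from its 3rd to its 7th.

diminished fifth

G♯7b9 (G♯ dominant seventh flat nine): G♯ B♯ D♯ F♯ A.
The 3rd is B♯ and the 7th is F♯.
From B♯ to F♯: 6 semitones over a fifth = diminished.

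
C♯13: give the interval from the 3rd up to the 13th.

P11

The chord tones of C♯13 are C♯ E♯ G♯ B D♯ A♯.
3rd = E♯; 13th = A♯.
E♯ up to A♯ spans 11 letter names and 17 semitones — a perfect eleventh.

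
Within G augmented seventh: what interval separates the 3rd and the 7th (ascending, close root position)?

Gaug7: G B D♯ F.
That puts B below F.
From B to F: 6 semitones over a fifth = diminished.

diminished fifth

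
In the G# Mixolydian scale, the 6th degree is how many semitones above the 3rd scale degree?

5

The scale is G# A# B# C# D# E# F#.
B# up to E# is a perfect fourth — 5 semitones.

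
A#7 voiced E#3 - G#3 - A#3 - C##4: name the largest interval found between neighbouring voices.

Adjacent intervals: E#3→G#3 = minor third; G#3→A#3 = major second; A#3→C##4 = major third.
The largest is A#3 to C##4, a major third (4 semitones).

major third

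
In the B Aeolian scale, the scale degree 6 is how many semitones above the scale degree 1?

8

The scale is B C# D E F# G A.
B up to G is a minor sixth — 8 semitones.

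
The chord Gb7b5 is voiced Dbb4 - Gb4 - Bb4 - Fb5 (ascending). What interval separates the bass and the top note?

The outer voices are Dbb4 and Fb5.
Counting 10 letters and 16 half steps from Dbb gives a major tenth.

M10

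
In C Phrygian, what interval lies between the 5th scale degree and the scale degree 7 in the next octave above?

minor 10th

C phrygian: C D♭ E♭ F G A♭ B♭.
5th scale degree = G; scale degree 7 (up an octave) = B♭.
From G to B♭: 15 semitones over a tenth = minor.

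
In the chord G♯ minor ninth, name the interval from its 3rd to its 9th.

M7

G♯m9 is spelled G♯, B, D♯, F♯, A♯.
3rd = B; 9th = A♯.
Counting 7 letters and 11 half steps from B gives a major seventh.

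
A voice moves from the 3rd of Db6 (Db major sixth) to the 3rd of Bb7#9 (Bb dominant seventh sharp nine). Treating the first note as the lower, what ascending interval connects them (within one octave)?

The 3rd of Db6 (Db major sixth) is F; the 3rd of Bb7#9 (Bb dominant seventh sharp nine) is D.
From F to D is 9 semitones, exactly the major sixth.

major sixth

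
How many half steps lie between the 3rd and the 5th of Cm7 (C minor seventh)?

4

The chord tones of Cm7 (C minor seventh) are C–Eb–G–Bb.
Eb to G is a major third: 4 semitones.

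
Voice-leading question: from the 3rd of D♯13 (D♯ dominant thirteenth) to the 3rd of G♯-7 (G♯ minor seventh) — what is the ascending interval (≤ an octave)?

D♯13 (D♯ dominant thirteenth) has F𝄪 as its 3rd, and G♯-7 (G♯ minor seventh) has B as its 3rd.
4 letter names make it a fourth; at 4 semitones (a half step narrower than perfect) the quality is diminished.

d4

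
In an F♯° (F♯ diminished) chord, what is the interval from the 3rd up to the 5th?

minor third

F♯dim is spelled F♯, A, C.
So we need the interval from A up to C.
A up to C is 3 semitones, a half step narrower than a major third, so the interval is minor.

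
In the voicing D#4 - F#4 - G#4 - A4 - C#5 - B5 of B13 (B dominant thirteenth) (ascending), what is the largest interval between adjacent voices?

Adjacent intervals: D#4→F#4 = minor third; F#4→G#4 = major second; G#4→A4 = minor second; A4→C#5 = major third; C#5→B5 = minor seventh.
The largest is C#5 to B5, a minor seventh (10 semitones).

minor seventh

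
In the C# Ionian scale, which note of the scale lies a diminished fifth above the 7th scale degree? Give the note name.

The scale is C# D# E# F# G# A# B#.
The 7th scale degree is B#; a diminished fifth above that is F# — scale degree 4.

F#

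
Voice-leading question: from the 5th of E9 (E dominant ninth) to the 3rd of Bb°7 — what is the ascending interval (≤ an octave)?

The 5th of E9 (E dominant ninth) is B; the 3rd of Bb°7 is Db.
3 letter names make it a third; at 2 semitones (a whole step narrower than major) the quality is diminished.

d3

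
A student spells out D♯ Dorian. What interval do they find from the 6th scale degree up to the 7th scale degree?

minor second

Spelling D♯ Dorian: D♯ E♯ F♯ G♯ A♯ B♯ C♯.
That puts B♯ below C♯.
From B♯ to C♯: 1 semitone over a second = minor.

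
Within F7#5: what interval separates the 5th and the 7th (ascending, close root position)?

diminished third

The chord tones of Faug7 (F augmented seventh) are F-A-C♯-E♭.
So we need the interval from C♯ up to E♭.
3 letter names make it a third; at 2 semitones (a whole step narrower than major) the quality is diminished.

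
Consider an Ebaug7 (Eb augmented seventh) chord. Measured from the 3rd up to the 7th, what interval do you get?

Eb+7: Eb–G–B–Db.
3rd = G; 7th = Db.
From G to Db: 6 semitones over a fifth = diminished.
This 3–7 tritone is the characteristic tension at the heart of the dominant sound.

diminished fifth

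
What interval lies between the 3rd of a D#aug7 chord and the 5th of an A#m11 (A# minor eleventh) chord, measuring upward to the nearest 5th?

The 3rd of D#aug7 is F##; the 5th of A#m11 (A# minor eleventh) is E#.
From F## to E#: 10 semitones over a seventh = minor.

minor 7th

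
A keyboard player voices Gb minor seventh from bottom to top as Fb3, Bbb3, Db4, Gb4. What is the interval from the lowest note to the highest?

The outer voices are Fb3 and Gb4.
Fb up to Gb spans 9 letter names and 14 semitones — a major ninth.

major 9th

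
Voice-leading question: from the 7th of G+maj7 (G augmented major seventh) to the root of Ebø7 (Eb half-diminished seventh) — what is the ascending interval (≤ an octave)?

G+maj7 (G augmented major seventh) has F# as its 7th, and Ebø7 (Eb half-diminished seventh) has Eb as its root.
7 letter names make it a seventh; at 9 semitones (a whole step narrower than major) the quality is diminished.

diminished seventh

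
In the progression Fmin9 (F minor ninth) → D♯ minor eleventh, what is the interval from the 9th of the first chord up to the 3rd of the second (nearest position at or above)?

major 7th

Fmin9 (F minor ninth) has G as its 9th, and D♯ minor eleventh has F♯ as its 3rd.
G up to F♯ spans 7 letter names and 11 semitones — a major seventh.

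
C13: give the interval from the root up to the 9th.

M9

C13 (C dominant thirteenth) is spelled C E G Bb D A.
That puts C below D.
From C to D is 14 semitones, exactly the major ninth.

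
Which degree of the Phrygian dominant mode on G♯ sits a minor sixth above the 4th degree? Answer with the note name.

The scale is G♯ A B♯ C♯ D♯ E F♯.
The 4th degree is C♯; a minor sixth above that is A — scale degree 2.

A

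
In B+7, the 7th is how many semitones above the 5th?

The chord tones of B augmented seventh are B-D#-F##-A.
F## to A is a diminished third: 2 semitones.

2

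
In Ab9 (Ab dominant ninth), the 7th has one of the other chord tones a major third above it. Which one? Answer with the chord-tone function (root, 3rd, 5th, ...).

9th

Ab9: Ab-C-Eb-Gb-Bb.
The 7th is Gb. A major third above Gb is Bb.
Bb is the chord's 9th.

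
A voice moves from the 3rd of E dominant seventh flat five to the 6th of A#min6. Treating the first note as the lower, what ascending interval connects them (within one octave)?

E dominant seventh flat five has G# as its 3rd, and A#min6 has F## as its 6th.
Counting 7 letters and 11 half steps from G# gives a major seventh.

major 7th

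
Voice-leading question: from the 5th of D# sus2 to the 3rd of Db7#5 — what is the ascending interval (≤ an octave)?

D# sus2 has A# as its 5th, and Db7#5 has F as its 3rd.
A# up to F is 7 semitones, a whole step narrower than a major sixth, so the interval is diminished.

d6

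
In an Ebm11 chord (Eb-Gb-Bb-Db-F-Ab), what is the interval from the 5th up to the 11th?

The 5th is Bb and the 11th is Ab.
7 letter names make it a seventh; at 10 semitones (a half step narrower than major) the quality is minor.

minor seventh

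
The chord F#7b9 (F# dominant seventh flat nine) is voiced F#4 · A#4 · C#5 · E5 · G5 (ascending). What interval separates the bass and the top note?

minor ninth

The outer voices are F#4 and G5.
From F# to G: 13 semitones over a ninth = minor.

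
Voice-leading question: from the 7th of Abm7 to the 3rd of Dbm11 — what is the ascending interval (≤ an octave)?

minor seventh

Abm7 has Gb as its 7th, and Dbm11 has Fb as its 3rd.
7 letter names make it a seventh; at 10 semitones (a half step narrower than major) the quality is minor.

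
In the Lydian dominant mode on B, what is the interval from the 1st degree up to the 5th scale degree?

The scale runs B C♯ D♯ E♯ F♯ G♯ A.
That puts B below F♯.
B up to F♯ spans 5 letter names and 7 semitones — a perfect fifth.

perfect 5th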